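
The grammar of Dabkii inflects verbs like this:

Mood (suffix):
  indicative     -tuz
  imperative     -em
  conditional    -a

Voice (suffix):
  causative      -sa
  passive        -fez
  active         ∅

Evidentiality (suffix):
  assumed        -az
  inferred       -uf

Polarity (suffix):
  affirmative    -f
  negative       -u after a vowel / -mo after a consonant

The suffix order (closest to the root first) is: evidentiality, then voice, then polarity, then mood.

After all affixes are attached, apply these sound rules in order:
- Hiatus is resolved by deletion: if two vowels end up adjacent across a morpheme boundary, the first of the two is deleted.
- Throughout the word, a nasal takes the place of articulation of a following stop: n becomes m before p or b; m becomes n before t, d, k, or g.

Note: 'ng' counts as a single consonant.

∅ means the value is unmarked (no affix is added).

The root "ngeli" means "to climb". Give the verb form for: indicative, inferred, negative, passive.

Attach evidentiality inferred -uf → ngeliuf.
Attach voice passive -fez → ngeliuffez.
Attach polarity negative -mo (after consonant 'z') → ngeliuffezmo.
Attach mood indicative -tuz → ngeliuffezmotuz.
Apply vowel deletion: ngeliuffezmotuz → ngeluffezmotuz.
Nasal assimilation: no change.

ngeluffezmotuz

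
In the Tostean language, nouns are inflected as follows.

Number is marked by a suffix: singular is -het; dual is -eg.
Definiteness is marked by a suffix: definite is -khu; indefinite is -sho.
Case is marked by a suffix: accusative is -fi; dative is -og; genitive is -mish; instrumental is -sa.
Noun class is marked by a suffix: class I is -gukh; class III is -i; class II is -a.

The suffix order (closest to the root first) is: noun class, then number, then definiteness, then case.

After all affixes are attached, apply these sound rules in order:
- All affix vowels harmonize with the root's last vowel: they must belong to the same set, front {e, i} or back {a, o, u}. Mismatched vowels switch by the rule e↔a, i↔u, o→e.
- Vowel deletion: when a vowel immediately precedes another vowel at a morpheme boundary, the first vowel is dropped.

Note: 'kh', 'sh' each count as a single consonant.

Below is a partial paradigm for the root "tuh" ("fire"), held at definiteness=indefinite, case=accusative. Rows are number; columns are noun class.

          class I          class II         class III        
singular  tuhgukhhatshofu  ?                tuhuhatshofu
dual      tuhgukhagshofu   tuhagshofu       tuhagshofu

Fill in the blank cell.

tuhahatshofu

Attach noun class class II -a → tuha.
Attach number singular -het → tuhahet.
Attach definiteness indefinite -sho → tuhahetsho.
Attach case accusative -fi → tuhahetshofi.
Apply vowel harmony: tuhahetshofi → tuhahatshofu.
Vowel deletion: no change.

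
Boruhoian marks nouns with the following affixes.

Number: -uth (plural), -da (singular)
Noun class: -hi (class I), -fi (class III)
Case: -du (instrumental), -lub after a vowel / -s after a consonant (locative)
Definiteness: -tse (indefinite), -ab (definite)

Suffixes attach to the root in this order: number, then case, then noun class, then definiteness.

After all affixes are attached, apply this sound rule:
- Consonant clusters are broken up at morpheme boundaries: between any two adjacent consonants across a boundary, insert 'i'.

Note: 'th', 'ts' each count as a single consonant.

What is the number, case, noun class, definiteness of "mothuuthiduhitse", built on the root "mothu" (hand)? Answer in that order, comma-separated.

plural, instrumental, class I, indefinite

Segment: mothu-uth-du-hi-tse.
number: -uth → plural.
case: -du → instrumental.
noun class: -hi → class I.
definiteness: -tse → indefinite.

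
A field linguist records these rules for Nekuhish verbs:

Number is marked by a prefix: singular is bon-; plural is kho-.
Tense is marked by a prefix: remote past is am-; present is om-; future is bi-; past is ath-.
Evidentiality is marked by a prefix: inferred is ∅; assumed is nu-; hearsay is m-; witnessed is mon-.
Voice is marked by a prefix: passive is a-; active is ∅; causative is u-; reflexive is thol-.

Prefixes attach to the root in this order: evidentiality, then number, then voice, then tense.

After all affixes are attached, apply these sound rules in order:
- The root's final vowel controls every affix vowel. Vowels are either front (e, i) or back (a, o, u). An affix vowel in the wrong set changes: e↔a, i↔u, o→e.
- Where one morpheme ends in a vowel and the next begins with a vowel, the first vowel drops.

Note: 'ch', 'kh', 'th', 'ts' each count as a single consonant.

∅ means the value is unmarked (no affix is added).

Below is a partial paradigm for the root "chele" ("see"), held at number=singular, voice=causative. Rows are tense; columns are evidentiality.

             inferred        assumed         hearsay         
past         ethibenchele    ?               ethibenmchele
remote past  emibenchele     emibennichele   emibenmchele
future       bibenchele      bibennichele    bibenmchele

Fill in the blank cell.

ethibennichele

Attach evidentiality assumed nu- → nuchele.
Attach number singular bon- → bonnuchele.
Attach voice causative u- → ubonnuchele.
Attach tense past ath- → athubonnuchele.
Apply vowel harmony: athubonnuchele → ethibennichele.
Vowel deletion: no change.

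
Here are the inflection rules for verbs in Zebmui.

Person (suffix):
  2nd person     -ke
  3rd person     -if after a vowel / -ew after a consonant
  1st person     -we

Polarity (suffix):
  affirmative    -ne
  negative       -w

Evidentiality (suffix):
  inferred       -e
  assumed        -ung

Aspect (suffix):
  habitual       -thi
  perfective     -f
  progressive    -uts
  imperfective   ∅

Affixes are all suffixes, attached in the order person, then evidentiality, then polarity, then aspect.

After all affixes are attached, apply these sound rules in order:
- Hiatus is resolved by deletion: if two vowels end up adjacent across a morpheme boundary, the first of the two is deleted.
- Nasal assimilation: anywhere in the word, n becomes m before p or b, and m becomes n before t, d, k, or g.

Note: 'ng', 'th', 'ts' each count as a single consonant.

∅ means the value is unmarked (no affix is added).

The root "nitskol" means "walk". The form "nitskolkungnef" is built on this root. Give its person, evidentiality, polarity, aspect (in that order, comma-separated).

Segment: nitskol-ke-ung-ne-f.
person: -ke → 2nd person.
evidentiality: -ung → assumed.
polarity: -ne → affirmative.
aspect: -f → perfective.

2nd person, assumed, affirmative, perfective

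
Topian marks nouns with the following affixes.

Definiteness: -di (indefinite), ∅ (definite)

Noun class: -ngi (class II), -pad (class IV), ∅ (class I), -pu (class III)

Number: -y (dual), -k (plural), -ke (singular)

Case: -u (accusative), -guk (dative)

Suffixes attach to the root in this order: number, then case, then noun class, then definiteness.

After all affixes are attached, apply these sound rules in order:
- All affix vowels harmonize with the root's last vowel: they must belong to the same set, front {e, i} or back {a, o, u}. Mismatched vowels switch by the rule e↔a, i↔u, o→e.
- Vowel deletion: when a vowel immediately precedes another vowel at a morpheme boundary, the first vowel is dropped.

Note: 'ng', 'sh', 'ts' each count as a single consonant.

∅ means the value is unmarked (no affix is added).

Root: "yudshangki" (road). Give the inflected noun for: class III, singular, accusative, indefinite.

Attach number singular -ke → yudshangkike.
Attach case accusative -u → yudshangkikeu.
Attach noun class class III -pu → yudshangkikeupu.
Attach definiteness indefinite -di → yudshangkikeupudi.
Apply vowel harmony: yudshangkikeupudi → yudshangkikeipidi.
Apply vowel deletion: yudshangkikeipidi → yudshangkikipidi.

yudshangkikipidi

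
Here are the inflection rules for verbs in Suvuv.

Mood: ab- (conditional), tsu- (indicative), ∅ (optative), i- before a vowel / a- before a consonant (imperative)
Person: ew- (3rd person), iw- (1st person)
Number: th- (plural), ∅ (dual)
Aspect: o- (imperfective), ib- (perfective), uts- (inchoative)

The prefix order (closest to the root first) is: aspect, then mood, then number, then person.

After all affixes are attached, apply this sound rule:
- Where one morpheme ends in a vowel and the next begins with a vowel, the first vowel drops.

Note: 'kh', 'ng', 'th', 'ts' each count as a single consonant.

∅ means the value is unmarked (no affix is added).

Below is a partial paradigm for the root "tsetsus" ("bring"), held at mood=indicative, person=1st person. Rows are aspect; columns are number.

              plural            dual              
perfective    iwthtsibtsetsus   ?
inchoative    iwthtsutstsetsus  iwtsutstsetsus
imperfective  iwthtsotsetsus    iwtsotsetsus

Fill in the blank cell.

iwtsibtsetsus

Attach aspect perfective ib- → ibtsetsus.
Attach mood indicative tsu- → tsuibtsetsus.
number = dual: zero marking, form stays tsuibtsetsus.
Attach person 1st person iw- → iwtsuibtsetsus.
Apply vowel deletion: iwtsuibtsetsus → iwtsibtsetsus.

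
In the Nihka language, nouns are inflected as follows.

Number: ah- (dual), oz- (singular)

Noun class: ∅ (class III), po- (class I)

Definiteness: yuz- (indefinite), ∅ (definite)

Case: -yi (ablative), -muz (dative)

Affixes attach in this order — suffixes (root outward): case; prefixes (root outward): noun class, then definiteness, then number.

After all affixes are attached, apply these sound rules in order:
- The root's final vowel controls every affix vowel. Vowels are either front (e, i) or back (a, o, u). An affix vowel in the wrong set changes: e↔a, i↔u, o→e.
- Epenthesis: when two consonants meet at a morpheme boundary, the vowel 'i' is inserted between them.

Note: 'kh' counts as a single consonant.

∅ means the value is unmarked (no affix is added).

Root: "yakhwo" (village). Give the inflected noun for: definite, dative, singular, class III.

oziyakhwomuz

noun class = class III: zero marking, form stays yakhwo.
definiteness = definite: zero marking, form stays yakhwo.
Attach case dative -muz → yakhwomuz.
Attach number singular oz- → ozyakhwomuz.
Vowel harmony: no change.
Apply epenthesis: ozyakhwomuz → oziyakhwomuz.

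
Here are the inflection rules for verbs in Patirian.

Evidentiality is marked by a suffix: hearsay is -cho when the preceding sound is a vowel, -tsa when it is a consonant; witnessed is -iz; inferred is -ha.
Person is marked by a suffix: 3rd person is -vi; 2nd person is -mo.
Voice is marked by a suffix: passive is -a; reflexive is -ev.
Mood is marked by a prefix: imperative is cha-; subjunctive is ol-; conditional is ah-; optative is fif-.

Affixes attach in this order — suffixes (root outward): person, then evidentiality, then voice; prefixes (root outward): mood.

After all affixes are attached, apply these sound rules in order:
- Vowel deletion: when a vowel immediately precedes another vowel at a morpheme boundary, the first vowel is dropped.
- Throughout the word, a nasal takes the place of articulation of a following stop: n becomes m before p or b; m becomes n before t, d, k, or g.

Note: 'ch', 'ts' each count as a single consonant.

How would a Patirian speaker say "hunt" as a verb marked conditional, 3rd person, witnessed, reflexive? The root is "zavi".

ahzavivizev

Attach mood conditional ah- → ahzavi.
Attach person 3rd person -vi → ahzavivi.
Attach evidentiality witnessed -iz → ahzaviviiz.
Attach voice reflexive -ev → ahzaviviizev.
Apply vowel deletion: ahzaviviizev → ahzavivizev.
Nasal assimilation: no change.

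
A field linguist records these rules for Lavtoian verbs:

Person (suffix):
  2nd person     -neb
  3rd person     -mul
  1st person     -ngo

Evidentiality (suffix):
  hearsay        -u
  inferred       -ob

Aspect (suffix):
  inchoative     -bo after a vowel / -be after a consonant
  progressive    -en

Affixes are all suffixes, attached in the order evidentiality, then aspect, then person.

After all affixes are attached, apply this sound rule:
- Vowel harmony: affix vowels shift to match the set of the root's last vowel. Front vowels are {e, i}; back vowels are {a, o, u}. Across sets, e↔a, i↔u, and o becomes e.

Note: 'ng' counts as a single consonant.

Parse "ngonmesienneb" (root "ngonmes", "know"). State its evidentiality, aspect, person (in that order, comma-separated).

hearsay, progressive, 2nd person

Segment: ngonmes-u-en-neb.
evidentiality: -u → hearsay.
aspect: -en → progressive.
person: -neb → 2nd person.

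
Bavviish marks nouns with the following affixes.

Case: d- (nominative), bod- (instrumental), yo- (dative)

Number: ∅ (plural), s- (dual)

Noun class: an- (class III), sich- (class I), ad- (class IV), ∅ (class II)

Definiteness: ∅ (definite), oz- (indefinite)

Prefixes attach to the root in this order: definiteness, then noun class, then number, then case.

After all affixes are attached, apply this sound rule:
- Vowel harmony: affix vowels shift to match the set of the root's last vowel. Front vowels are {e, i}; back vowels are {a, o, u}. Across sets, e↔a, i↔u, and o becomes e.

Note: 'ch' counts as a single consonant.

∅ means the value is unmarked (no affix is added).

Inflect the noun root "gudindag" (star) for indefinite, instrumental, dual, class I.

bodssuchozgudindag

Attach definiteness indefinite oz- → ozgudindag.
Attach noun class class I sich- → sichozgudindag.
Attach number dual s- → ssichozgudindag.
Attach case instrumental bod- → bodssichozgudindag.
Apply vowel harmony: bodssichozgudindag → bodssuchozgudindag.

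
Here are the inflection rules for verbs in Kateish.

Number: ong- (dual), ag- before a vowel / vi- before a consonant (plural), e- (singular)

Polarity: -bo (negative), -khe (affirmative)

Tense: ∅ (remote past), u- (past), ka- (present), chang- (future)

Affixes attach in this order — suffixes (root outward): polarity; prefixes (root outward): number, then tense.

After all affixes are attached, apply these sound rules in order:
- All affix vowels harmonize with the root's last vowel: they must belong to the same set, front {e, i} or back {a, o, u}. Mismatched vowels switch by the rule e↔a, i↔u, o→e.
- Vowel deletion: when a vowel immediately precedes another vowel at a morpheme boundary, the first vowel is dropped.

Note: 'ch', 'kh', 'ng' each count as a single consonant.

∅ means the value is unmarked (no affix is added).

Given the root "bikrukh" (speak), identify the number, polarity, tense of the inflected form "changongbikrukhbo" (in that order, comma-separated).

Segment: chang-ong-bikrukh-bo.
number: ong- → dual.
polarity: -bo → negative.
tense: chang- → future.

dual, negative, future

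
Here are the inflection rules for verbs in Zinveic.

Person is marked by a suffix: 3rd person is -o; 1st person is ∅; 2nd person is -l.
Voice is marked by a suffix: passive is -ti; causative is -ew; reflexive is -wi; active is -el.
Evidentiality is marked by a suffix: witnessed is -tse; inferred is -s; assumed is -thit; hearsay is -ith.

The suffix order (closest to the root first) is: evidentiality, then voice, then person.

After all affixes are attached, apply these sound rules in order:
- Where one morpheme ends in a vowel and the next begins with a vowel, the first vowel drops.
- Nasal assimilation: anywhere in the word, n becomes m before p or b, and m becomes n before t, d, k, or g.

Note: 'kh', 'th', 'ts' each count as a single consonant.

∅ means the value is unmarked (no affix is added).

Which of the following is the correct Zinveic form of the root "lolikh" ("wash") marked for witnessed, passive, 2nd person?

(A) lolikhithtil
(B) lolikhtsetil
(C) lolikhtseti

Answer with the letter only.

B

Attach evidentiality witnessed -tse → lolikhtse.
Attach voice passive -ti → lolikhtseti.
Attach person 2nd person -l → lolikhtsetil.
Vowel deletion: no change.
Nasal assimilation: no change.
So the correct form is lolikhtsetil, option (B).
(C) lolikhtseti is wrong: it uses 1st person instead of 2nd person for person.
(A) lolikhithtil is wrong: it uses hearsay instead of witnessed for evidentiality.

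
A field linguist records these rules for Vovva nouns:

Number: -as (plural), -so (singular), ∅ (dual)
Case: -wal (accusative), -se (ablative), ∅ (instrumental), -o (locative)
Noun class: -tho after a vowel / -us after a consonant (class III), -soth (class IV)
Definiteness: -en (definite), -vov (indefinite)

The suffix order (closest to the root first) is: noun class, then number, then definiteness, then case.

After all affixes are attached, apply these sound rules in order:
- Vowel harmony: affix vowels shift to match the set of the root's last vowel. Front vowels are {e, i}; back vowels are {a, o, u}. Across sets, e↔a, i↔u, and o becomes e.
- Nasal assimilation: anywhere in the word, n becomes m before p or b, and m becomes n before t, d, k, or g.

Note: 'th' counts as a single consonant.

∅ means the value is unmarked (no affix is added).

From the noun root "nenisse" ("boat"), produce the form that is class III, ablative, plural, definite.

nenissetheesense

Attach noun class class III -tho (after vowel 'e') → nenissetho.
Attach number plural -as → nenissethoas.
Attach definiteness definite -en → nenissethoasen.
Attach case ablative -se → nenissethoasense.
Apply vowel harmony: nenissethoasense → nenissetheesense.
Nasal assimilation: no change.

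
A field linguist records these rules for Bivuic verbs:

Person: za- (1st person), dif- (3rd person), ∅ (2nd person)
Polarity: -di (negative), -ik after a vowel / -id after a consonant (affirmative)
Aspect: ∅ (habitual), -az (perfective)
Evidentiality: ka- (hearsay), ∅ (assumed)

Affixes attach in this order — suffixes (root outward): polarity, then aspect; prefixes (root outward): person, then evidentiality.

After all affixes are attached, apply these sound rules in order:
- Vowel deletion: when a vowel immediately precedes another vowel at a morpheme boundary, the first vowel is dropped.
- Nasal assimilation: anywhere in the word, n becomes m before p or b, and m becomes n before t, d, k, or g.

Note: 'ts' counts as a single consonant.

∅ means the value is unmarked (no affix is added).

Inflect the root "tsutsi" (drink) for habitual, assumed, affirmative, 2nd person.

tsutsik

person = 2nd person: zero marking, form stays tsutsi.
Attach polarity affirmative -ik (after vowel 'i') → tsutsiik.
aspect = habitual: zero marking, form stays tsutsiik.
evidentiality = assumed: zero marking, form stays tsutsiik.
Apply vowel deletion: tsutsiik → tsutsik.
Nasal assimilation: no change.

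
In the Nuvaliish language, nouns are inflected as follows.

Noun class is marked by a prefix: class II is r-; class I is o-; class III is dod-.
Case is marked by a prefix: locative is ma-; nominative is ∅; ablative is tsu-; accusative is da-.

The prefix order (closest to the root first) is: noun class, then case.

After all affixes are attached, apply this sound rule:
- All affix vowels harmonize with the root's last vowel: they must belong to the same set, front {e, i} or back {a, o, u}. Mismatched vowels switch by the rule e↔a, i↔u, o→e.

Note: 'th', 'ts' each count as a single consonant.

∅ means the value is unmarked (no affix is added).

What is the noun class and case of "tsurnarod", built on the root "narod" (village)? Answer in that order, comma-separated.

Segment: tsu-r-narod.
noun class: r- → class II.
case: tsu- → ablative.

class II, ablative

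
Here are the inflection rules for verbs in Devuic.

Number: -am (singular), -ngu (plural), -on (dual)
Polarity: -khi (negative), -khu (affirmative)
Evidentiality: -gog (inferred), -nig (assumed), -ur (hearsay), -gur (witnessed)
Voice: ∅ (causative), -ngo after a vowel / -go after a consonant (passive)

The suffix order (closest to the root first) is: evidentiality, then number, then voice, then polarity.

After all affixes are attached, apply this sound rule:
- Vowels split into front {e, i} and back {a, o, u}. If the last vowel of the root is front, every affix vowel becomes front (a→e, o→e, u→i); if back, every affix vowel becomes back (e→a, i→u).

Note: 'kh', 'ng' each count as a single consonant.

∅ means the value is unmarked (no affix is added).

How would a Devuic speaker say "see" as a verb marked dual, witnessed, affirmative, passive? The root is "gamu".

gamugurongokhu

Attach evidentiality witnessed -gur → gamugur.
Attach number dual -on → gamuguron.
Attach voice passive -go (after consonant 'n') → gamugurongo.
Attach polarity affirmative -khu → gamugurongokhu.
Vowel harmony: no change.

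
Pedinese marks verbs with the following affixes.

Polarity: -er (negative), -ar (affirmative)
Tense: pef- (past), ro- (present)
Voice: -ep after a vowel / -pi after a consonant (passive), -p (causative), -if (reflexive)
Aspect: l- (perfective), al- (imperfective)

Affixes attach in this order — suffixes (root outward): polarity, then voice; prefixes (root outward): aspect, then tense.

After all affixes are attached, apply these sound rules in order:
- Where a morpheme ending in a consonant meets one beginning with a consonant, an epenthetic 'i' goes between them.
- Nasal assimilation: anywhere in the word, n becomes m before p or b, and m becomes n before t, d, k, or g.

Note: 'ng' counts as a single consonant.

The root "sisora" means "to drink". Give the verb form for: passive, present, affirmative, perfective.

Attach polarity affirmative -ar → sisoraar.
Attach aspect perfective l- → lsisoraar.
Attach tense present ro- → rolsisoraar.
Attach voice passive -pi (after consonant 'r') → rolsisoraarpi.
Apply epenthesis: rolsisoraarpi → rolisisoraaripi.
Nasal assimilation: no change.

rolisisoraaripi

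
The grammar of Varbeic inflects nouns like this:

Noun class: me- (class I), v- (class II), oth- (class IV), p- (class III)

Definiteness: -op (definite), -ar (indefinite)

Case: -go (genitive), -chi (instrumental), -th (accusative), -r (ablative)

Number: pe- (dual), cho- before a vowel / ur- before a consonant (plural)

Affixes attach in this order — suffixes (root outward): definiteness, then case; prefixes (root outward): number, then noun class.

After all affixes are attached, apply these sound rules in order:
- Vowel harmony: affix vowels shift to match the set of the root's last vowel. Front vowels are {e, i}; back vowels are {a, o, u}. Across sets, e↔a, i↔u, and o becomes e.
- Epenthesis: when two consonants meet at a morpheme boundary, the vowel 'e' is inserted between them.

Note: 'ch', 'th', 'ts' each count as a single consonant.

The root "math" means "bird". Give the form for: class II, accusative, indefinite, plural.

vuremathareth

Attach definiteness indefinite -ar → mathar.
Attach number plural ur- (before consonant 'm') → urmathar.
Attach case accusative -th → urmatharth.
Attach noun class class II v- → vurmatharth.
Vowel harmony: no change.
Apply epenthesis: vurmatharth → vuremathareth.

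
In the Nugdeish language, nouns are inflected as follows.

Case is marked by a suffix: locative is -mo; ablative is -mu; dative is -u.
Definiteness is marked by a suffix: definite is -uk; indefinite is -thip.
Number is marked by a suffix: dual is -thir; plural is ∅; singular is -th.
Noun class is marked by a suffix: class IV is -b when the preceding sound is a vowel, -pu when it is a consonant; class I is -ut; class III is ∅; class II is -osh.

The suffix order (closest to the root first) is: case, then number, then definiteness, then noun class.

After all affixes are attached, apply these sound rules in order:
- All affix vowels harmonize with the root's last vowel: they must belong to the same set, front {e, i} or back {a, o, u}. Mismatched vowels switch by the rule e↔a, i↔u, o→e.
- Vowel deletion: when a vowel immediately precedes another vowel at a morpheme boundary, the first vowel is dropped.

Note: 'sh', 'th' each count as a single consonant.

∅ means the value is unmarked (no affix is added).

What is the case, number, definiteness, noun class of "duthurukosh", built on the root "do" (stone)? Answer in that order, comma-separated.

Segment: do-u-thir-uk-osh.
case: -u → dative.
number: -thir → dual.
definiteness: -uk → definite.
noun class: -osh → class II.

dative, dual, definite, class II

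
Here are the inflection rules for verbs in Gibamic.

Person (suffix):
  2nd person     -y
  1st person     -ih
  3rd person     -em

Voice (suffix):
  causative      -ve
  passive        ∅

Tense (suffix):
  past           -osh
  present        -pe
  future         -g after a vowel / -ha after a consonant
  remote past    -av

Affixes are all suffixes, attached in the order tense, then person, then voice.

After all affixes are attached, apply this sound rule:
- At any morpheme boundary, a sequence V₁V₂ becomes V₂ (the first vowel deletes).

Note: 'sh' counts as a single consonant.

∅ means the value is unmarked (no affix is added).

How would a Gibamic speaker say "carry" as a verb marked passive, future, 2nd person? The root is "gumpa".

gumpagy

Attach tense future -g (after vowel 'a') → gumpag.
Attach person 2nd person -y → gumpagy.
voice = passive: zero marking, form stays gumpagy.
Vowel deletion: no change.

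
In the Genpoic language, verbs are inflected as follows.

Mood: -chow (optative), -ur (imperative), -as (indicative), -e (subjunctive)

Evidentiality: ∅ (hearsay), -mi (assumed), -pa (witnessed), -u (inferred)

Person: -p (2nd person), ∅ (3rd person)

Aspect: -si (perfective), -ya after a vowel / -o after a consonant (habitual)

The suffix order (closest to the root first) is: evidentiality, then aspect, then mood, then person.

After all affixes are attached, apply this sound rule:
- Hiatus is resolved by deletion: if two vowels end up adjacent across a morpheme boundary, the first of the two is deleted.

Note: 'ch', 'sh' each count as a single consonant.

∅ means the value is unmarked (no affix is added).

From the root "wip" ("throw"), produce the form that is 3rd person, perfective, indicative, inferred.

Attach evidentiality inferred -u → wipu.
Attach aspect perfective -si → wipusi.
Attach mood indicative -as → wipusias.
person = 3rd person: zero marking, form stays wipusias.
Apply vowel deletion: wipusias → wipusas.

wipusas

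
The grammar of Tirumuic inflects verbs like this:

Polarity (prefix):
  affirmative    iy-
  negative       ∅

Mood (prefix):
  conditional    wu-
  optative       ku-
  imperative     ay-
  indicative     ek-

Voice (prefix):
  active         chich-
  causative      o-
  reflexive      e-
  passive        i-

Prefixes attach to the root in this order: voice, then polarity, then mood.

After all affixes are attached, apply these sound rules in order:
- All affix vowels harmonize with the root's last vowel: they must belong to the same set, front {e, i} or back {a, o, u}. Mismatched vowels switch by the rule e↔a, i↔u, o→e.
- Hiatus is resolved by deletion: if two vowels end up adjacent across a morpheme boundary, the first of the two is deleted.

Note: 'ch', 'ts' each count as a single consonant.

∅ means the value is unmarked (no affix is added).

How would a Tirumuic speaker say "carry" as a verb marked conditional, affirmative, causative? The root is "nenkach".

Attach voice causative o- → onenkach.
Attach polarity affirmative iy- → iyonenkach.
Attach mood conditional wu- → wuiyonenkach.
Apply vowel harmony: wuiyonenkach → wuuyonenkach.
Apply vowel deletion: wuuyonenkach → wuyonenkach.

wuyonenkach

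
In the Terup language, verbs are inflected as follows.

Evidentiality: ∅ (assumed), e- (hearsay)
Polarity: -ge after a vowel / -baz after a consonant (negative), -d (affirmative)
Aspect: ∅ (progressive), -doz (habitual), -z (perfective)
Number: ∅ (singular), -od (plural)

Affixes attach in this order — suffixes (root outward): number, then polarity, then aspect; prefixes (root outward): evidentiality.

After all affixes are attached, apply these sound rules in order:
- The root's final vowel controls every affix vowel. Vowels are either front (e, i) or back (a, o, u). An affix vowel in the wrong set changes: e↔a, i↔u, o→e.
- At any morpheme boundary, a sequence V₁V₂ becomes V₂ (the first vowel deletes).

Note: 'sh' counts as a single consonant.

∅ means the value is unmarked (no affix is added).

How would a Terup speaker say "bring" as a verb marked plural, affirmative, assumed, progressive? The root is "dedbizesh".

Attach number plural -od → dedbizeshod.
evidentiality = assumed: zero marking, form stays dedbizeshod.
Attach polarity affirmative -d → dedbizeshodd.
aspect = progressive: zero marking, form stays dedbizeshodd.
Apply vowel harmony: dedbizeshodd → dedbizeshedd.
Vowel deletion: no change.

dedbizeshedd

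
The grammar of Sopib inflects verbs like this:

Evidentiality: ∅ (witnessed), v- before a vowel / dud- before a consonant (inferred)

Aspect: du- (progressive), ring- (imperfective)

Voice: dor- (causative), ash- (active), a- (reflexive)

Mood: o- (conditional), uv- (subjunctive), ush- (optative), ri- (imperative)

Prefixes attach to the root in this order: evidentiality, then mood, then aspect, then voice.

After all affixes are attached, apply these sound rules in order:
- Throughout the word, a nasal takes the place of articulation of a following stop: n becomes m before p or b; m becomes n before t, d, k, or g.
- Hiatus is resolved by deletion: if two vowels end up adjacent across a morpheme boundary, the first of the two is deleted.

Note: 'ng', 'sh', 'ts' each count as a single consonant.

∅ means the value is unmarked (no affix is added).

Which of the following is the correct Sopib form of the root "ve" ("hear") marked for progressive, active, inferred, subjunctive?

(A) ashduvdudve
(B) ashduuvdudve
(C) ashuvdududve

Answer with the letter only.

Attach evidentiality inferred dud- (before consonant 'v') → dudve.
Attach mood subjunctive uv- → uvdudve.
Attach aspect progressive du- → duuvdudve.
Attach voice active ash- → ashduuvdudve.
Nasal assimilation: no change.
Apply vowel deletion: ashduuvdudve → ashduvdudve.
So the correct form is ashduvdudve, option (A).
(B) ashduuvdudve is wrong: it fails to apply the sound rule(s).
(C) ashuvdududve is wrong: it has the affixes in the wrong order.

A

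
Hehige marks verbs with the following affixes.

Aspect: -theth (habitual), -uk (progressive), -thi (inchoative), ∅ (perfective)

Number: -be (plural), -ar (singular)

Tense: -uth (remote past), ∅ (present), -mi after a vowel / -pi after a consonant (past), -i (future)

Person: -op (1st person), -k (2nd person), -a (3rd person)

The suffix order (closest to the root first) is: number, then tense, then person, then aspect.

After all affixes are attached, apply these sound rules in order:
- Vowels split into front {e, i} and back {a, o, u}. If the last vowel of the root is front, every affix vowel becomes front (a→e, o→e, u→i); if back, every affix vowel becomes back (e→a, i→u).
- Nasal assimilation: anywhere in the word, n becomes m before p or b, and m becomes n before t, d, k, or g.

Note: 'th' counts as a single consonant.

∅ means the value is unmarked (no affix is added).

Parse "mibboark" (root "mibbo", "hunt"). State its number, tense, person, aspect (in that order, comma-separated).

singular, present, 2nd person, perfective

Segment: mibbo-ar-k.
number: -ar → singular.
tense: ∅ → present.
person: -k → 2nd person.
aspect: ∅ → perfective.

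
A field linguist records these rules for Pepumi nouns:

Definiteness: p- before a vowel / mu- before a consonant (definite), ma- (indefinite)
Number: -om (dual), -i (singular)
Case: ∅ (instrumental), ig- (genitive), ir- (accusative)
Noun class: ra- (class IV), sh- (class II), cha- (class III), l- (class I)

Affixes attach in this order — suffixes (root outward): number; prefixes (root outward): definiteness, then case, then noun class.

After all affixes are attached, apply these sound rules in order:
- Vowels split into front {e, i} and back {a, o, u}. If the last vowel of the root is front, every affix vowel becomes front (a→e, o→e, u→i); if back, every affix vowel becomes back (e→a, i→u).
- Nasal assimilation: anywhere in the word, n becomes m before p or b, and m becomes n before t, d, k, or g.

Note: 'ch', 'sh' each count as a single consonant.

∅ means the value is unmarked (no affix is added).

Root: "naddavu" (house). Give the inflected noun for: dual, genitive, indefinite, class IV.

raugmanaddavuom

Attach definiteness indefinite ma- → manaddavu.
Attach case genitive ig- → igmanaddavu.
Attach noun class class IV ra- → raigmanaddavu.
Attach number dual -om → raigmanaddavuom.
Apply vowel harmony: raigmanaddavuom → raugmanaddavuom.
Nasal assimilation: no change.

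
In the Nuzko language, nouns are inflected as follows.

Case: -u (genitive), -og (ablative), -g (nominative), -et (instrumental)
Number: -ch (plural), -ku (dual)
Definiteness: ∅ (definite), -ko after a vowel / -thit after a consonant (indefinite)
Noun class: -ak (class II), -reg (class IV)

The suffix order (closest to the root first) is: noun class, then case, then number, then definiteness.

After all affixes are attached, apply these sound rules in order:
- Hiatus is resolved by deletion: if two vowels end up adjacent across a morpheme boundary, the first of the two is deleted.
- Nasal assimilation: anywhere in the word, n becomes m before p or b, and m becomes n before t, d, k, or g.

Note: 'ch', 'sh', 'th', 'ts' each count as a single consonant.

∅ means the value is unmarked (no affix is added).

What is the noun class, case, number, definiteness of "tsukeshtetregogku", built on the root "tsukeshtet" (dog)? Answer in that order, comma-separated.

class IV, ablative, dual, definite

Segment: tsukeshtet-reg-og-ku.
noun class: -reg → class IV.
case: -og → ablative.
number: -ku → dual.
definiteness: ∅ → definite.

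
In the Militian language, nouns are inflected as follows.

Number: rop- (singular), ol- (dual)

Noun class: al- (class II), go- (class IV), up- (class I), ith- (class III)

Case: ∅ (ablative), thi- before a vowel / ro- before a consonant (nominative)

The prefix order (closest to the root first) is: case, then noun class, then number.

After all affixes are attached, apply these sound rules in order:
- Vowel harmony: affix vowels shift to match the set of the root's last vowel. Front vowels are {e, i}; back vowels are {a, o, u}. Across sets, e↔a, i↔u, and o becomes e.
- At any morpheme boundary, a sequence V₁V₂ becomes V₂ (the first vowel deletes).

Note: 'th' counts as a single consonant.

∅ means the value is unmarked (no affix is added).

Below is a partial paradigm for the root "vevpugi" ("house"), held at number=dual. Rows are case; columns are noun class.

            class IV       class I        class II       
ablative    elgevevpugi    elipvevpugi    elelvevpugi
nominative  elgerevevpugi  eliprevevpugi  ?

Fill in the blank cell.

Attach case nominative ro- (before consonant 'v') → rovevpugi.
Attach noun class class II al- → alrovevpugi.
Attach number dual ol- → olalrovevpugi.
Apply vowel harmony: olalrovevpugi → elelrevevpugi.
Vowel deletion: no change.

elelrevevpugi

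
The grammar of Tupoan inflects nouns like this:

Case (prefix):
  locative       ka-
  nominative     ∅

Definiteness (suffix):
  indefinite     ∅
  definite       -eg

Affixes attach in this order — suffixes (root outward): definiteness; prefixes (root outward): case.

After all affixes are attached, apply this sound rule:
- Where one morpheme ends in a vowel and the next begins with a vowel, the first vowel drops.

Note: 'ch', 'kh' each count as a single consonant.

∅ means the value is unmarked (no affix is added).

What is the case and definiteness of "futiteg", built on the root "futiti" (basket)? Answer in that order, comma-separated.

nominative, definite

Segment: futiti-eg.
case: ∅ → nominative.
definiteness: -eg → definite.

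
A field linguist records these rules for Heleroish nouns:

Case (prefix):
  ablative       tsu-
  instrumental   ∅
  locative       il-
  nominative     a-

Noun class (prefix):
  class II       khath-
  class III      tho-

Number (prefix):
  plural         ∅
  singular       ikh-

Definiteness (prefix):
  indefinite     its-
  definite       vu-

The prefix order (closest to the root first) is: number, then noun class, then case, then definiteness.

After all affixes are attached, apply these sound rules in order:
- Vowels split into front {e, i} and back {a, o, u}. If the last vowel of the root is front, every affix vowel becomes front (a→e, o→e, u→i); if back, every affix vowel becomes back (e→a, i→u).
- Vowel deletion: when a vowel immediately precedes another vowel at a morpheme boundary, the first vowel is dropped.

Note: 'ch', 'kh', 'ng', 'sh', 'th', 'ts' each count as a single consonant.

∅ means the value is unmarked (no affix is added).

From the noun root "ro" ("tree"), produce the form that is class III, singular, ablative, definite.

vutsuthukhro

Attach number singular ikh- → ikhro.
Attach noun class class III tho- → thoikhro.
Attach case ablative tsu- → tsuthoikhro.
Attach definiteness definite vu- → vutsuthoikhro.
Apply vowel harmony: vutsuthoikhro → vutsuthoukhro.
Apply vowel deletion: vutsuthoukhro → vutsuthukhro.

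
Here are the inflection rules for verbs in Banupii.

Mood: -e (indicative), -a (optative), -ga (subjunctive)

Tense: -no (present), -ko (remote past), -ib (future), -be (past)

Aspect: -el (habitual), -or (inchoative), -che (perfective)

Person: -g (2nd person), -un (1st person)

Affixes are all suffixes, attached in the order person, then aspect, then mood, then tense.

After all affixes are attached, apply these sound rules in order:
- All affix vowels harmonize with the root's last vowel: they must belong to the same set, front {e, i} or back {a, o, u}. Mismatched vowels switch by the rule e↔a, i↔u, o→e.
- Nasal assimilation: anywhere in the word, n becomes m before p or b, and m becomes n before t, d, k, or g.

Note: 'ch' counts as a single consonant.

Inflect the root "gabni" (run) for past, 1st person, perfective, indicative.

gabniincheebe

Attach person 1st person -un → gabniun.
Attach aspect perfective -che → gabniunche.
Attach mood indicative -e → gabniunchee.
Attach tense past -be → gabniuncheebe.
Apply vowel harmony: gabniuncheebe → gabniincheebe.
Nasal assimilation: no change.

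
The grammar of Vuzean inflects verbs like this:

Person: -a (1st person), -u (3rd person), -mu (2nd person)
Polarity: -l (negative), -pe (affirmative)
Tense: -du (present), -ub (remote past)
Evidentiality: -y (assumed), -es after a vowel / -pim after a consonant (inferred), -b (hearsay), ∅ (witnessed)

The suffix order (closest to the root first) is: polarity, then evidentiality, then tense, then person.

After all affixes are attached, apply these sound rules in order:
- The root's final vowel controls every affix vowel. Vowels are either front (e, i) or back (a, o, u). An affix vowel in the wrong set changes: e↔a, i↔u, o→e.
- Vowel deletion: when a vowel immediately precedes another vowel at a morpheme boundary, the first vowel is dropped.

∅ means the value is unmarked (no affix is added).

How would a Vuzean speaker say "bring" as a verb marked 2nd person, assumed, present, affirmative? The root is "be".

bepeydimi

Attach polarity affirmative -pe → bepe.
Attach evidentiality assumed -y → bepey.
Attach tense present -du → bepeydu.
Attach person 2nd person -mu → bepeydumu.
Apply vowel harmony: bepeydumu → bepeydimi.
Vowel deletion: no change.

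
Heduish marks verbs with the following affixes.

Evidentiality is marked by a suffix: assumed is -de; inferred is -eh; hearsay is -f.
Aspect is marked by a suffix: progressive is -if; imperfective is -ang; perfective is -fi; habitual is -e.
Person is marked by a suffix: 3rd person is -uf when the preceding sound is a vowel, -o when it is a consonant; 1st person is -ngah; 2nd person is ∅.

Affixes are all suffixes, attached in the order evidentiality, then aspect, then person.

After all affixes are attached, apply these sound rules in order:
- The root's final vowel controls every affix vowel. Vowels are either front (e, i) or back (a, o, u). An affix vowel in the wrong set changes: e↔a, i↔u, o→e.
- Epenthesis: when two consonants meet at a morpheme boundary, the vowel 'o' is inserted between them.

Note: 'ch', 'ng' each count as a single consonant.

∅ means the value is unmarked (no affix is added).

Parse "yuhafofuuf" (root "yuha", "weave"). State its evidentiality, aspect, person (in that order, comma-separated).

hearsay, perfective, 3rd person

Segment: yuha-f-fi-uf.
evidentiality: -f → hearsay.
aspect: -fi → perfective.
person: -uf/o → 3rd person.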